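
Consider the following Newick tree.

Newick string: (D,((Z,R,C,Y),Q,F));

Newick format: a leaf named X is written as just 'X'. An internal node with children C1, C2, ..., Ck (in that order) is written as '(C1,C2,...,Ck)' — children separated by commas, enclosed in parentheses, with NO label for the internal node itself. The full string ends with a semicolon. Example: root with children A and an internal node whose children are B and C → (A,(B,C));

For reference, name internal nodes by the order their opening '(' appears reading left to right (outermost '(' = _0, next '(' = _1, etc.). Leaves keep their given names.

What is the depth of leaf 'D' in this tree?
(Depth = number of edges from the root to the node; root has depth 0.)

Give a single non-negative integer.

Newick: (D,((Z,R,C,Y),Q,F));
Naming internals by '(' encounter order: outermost '(' = _0, next = _1, ...
Query node: D
Path from root: _0 -> D
Depth of D: 1 (number of edges from root)

Answer: 1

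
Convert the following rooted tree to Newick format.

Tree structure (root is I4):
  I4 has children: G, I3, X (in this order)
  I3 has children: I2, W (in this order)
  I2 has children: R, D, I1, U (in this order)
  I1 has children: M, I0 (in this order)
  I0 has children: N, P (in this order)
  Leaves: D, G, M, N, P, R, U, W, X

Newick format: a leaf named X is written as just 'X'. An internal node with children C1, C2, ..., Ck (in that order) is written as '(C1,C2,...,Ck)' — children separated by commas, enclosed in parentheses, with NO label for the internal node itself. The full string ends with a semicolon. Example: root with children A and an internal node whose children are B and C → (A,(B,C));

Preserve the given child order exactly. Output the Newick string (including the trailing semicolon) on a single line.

internal I4 with children ['G', 'I3', 'X']
  leaf 'G' → 'G'
  internal I3 with children ['I2', 'W']
    internal I2 with children ['R', 'D', 'I1', 'U']
      leaf 'R' → 'R'
      leaf 'D' → 'D'
      internal I1 with children ['M', 'I0']
        leaf 'M' → 'M'
        internal I0 with children ['N', 'P']
          leaf 'N' → 'N'
          leaf 'P' → 'P'
        → '(N,P)'
      → '(M,(N,P))'
      leaf 'U' → 'U'
    → '(R,D,(M,(N,P)),U)'
    leaf 'W' → 'W'
  → '((R,D,(M,(N,P)),U),W)'
  leaf 'X' → 'X'
→ '(G,((R,D,(M,(N,P)),U),W),X)'
Final: (G,((R,D,(M,(N,P)),U),W),X);

Answer: (G,((R,D,(M,(N,P)),U),W),X);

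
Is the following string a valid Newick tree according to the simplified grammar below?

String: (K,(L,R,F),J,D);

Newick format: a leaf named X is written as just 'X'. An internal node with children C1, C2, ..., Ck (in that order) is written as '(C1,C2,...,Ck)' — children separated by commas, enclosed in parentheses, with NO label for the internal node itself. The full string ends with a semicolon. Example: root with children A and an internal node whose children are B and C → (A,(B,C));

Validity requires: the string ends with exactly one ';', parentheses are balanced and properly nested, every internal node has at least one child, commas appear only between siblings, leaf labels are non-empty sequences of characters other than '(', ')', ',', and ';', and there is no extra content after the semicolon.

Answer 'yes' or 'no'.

Answer: yes

Derivation:
Input: (K,(L,R,F),J,D);
Paren balance: 2 '(' vs 2 ')' OK
Ends with single ';': True
Full parse: OK
Valid: True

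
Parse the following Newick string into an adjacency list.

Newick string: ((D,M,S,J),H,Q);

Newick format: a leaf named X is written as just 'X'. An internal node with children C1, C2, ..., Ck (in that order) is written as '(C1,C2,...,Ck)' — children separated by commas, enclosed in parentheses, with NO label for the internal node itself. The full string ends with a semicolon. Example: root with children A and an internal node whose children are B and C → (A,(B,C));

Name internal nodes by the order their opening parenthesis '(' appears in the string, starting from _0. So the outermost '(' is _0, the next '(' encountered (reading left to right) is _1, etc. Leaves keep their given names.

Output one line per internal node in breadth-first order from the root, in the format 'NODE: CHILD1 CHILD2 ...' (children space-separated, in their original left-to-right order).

Input: ((D,M,S,J),H,Q);
Scanning left-to-right, naming '(' by encounter order:
  pos 0: '(' -> open internal node _0 (depth 1)
  pos 1: '(' -> open internal node _1 (depth 2)
  pos 9: ')' -> close internal node _1 (now at depth 1)
  pos 14: ')' -> close internal node _0 (now at depth 0)
Total internal nodes: 2
BFS adjacency from root:
  _0: _1 H Q
  _1: D M S J

Answer: _0: _1 H Q
_1: D M S J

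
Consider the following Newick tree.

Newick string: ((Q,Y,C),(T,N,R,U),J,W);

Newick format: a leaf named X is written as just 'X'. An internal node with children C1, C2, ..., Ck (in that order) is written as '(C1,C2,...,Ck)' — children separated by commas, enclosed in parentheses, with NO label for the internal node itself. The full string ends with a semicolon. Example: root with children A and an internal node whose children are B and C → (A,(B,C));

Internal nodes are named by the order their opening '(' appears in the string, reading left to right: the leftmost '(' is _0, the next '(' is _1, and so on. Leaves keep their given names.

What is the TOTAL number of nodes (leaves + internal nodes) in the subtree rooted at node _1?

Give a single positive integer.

Answer: 4

Derivation:
Newick: ((Q,Y,C),(T,N,R,U),J,W);
Locate _1: it is the '(' at position 1 (the 2nd '(' reading left to right).
Query: subtree rooted at _1
_1: subtree_size = 1 + 3
  Q: subtree_size = 1 + 0
  Y: subtree_size = 1 + 0
  C: subtree_size = 1 + 0
Total subtree size of _1: 4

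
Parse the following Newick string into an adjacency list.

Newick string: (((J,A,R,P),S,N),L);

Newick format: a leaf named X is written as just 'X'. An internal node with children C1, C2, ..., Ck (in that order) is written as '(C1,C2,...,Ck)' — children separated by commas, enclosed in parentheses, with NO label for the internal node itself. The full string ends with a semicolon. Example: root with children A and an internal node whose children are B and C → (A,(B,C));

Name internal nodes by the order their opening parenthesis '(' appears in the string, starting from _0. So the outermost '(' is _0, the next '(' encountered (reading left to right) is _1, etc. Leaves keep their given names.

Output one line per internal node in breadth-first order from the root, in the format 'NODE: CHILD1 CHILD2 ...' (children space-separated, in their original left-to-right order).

Answer: _0: _1 L
_1: _2 S N
_2: J A R P

Derivation:
Input: (((J,A,R,P),S,N),L);
Scanning left-to-right, naming '(' by encounter order:
  pos 0: '(' -> open internal node _0 (depth 1)
  pos 1: '(' -> open internal node _1 (depth 2)
  pos 2: '(' -> open internal node _2 (depth 3)
  pos 10: ')' -> close internal node _2 (now at depth 2)
  pos 15: ')' -> close internal node _1 (now at depth 1)
  pos 18: ')' -> close internal node _0 (now at depth 0)
Total internal nodes: 3
BFS adjacency from root:
  _0: _1 L
  _1: _2 S N
  _2: J A R P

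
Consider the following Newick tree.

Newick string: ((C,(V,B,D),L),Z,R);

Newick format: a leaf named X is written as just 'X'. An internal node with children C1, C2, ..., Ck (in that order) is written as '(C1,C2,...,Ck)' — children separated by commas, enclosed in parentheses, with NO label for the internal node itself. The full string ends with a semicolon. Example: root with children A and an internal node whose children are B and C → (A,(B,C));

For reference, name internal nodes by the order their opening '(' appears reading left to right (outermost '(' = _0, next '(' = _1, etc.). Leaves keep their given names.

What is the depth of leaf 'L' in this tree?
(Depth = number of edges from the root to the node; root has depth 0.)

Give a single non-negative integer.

Answer: 2

Derivation:
Newick: ((C,(V,B,D),L),Z,R);
Naming internals by '(' encounter order: outermost '(' = _0, next = _1, ...
Query node: L
Path from root: _0 -> _1 -> L
Depth of L: 2 (number of edges from root)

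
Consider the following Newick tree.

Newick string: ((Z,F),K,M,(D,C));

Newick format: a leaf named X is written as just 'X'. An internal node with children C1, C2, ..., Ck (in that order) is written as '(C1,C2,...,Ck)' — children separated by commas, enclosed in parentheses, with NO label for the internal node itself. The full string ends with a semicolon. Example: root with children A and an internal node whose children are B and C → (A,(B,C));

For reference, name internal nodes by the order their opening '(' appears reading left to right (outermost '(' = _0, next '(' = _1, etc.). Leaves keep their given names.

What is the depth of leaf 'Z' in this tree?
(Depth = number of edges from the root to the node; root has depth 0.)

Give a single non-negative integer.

Answer: 2

Derivation:
Newick: ((Z,F),K,M,(D,C));
Naming internals by '(' encounter order: outermost '(' = _0, next = _1, ...
Query node: Z
Path from root: _0 -> _1 -> Z
Depth of Z: 2 (number of edges from root)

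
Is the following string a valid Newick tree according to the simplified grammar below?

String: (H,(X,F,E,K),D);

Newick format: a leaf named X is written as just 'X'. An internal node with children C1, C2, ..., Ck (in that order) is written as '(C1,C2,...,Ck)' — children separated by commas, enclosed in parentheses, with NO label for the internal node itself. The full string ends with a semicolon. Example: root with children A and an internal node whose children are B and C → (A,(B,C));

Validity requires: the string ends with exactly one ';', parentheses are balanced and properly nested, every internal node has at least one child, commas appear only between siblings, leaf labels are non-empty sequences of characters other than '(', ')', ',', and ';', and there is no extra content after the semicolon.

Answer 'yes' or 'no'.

Answer: yes

Derivation:
Input: (H,(X,F,E,K),D);
Paren balance: 2 '(' vs 2 ')' OK
Ends with single ';': True
Full parse: OK
Valid: True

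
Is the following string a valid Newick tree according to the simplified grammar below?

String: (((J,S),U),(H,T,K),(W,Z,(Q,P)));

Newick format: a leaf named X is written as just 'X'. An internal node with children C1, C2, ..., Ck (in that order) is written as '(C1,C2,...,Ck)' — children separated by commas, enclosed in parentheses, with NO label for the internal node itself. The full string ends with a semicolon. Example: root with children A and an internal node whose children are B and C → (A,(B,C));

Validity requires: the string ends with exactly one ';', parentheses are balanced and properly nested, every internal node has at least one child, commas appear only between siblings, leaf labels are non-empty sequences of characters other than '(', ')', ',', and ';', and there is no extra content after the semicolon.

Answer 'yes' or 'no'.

Answer: yes

Derivation:
Input: (((J,S),U),(H,T,K),(W,Z,(Q,P)));
Paren balance: 6 '(' vs 6 ')' OK
Ends with single ';': True
Full parse: OK
Valid: True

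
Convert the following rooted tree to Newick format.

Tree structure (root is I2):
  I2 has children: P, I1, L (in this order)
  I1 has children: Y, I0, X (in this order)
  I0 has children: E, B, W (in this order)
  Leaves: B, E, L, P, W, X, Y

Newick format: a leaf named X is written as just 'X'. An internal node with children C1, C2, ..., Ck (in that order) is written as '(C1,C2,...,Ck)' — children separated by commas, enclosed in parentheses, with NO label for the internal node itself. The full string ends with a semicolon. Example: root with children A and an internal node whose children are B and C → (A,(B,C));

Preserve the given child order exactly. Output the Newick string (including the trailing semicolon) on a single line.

internal I2 with children ['P', 'I1', 'L']
  leaf 'P' → 'P'
  internal I1 with children ['Y', 'I0', 'X']
    leaf 'Y' → 'Y'
    internal I0 with children ['E', 'B', 'W']
      leaf 'E' → 'E'
      leaf 'B' → 'B'
      leaf 'W' → 'W'
    → '(E,B,W)'
    leaf 'X' → 'X'
  → '(Y,(E,B,W),X)'
  leaf 'L' → 'L'
→ '(P,(Y,(E,B,W),X),L)'
Final: (P,(Y,(E,B,W),X),L);

Answer: (P,(Y,(E,B,W),X),L);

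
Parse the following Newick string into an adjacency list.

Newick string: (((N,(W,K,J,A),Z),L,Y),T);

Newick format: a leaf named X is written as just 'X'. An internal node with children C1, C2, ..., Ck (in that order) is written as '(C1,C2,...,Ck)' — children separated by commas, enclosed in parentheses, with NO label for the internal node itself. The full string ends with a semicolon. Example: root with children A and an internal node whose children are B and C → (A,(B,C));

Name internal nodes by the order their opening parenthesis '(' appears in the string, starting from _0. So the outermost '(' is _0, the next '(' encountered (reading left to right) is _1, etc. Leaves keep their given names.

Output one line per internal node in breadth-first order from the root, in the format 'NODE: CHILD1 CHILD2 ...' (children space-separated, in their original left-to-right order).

Input: (((N,(W,K,J,A),Z),L,Y),T);
Scanning left-to-right, naming '(' by encounter order:
  pos 0: '(' -> open internal node _0 (depth 1)
  pos 1: '(' -> open internal node _1 (depth 2)
  pos 2: '(' -> open internal node _2 (depth 3)
  pos 5: '(' -> open internal node _3 (depth 4)
  pos 13: ')' -> close internal node _3 (now at depth 3)
  pos 16: ')' -> close internal node _2 (now at depth 2)
  pos 21: ')' -> close internal node _1 (now at depth 1)
  pos 24: ')' -> close internal node _0 (now at depth 0)
Total internal nodes: 4
BFS adjacency from root:
  _0: _1 T
  _1: _2 L Y
  _2: N _3 Z
  _3: W K J A

Answer: _0: _1 T
_1: _2 L Y
_2: N _3 Z
_3: W K J A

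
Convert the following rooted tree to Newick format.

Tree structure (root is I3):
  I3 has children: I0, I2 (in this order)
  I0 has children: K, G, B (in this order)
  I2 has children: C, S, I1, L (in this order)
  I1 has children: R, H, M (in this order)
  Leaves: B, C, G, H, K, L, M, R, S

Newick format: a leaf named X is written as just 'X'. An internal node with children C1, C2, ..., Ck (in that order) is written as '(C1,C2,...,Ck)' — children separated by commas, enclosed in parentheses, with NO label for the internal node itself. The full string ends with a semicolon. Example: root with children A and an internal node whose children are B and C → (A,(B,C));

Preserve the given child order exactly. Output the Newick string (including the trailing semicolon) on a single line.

Answer: ((K,G,B),(C,S,(R,H,M),L));

Derivation:
internal I3 with children ['I0', 'I2']
  internal I0 with children ['K', 'G', 'B']
    leaf 'K' → 'K'
    leaf 'G' → 'G'
    leaf 'B' → 'B'
  → '(K,G,B)'
  internal I2 with children ['C', 'S', 'I1', 'L']
    leaf 'C' → 'C'
    leaf 'S' → 'S'
    internal I1 with children ['R', 'H', 'M']
      leaf 'R' → 'R'
      leaf 'H' → 'H'
      leaf 'M' → 'M'
    → '(R,H,M)'
    leaf 'L' → 'L'
  → '(C,S,(R,H,M),L)'
→ '((K,G,B),(C,S,(R,H,M),L))'
Final: ((K,G,B),(C,S,(R,H,M),L));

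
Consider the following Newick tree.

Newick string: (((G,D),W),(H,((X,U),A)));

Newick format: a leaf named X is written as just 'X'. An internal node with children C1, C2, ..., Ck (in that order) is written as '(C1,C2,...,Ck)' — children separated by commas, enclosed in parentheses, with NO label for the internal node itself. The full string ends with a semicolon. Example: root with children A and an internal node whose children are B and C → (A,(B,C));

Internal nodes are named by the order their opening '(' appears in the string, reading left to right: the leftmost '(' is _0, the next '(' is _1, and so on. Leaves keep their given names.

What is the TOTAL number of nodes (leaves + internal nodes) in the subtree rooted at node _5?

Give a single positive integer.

Answer: 3

Derivation:
Newick: (((G,D),W),(H,((X,U),A)));
Locate _5: it is the '(' at position 15 (the 6th '(' reading left to right).
Query: subtree rooted at _5
_5: subtree_size = 1 + 2
  X: subtree_size = 1 + 0
  U: subtree_size = 1 + 0
Total subtree size of _5: 3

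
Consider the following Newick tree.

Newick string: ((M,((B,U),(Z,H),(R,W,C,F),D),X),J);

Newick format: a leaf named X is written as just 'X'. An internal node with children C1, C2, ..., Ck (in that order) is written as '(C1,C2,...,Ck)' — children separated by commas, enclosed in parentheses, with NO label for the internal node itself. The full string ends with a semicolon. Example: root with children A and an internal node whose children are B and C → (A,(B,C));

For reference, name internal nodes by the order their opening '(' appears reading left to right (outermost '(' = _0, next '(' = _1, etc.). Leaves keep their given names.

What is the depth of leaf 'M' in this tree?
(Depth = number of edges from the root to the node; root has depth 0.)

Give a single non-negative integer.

Newick: ((M,((B,U),(Z,H),(R,W,C,F),D),X),J);
Naming internals by '(' encounter order: outermost '(' = _0, next = _1, ...
Query node: M
Path from root: _0 -> _1 -> M
Depth of M: 2 (number of edges from root)

Answer: 2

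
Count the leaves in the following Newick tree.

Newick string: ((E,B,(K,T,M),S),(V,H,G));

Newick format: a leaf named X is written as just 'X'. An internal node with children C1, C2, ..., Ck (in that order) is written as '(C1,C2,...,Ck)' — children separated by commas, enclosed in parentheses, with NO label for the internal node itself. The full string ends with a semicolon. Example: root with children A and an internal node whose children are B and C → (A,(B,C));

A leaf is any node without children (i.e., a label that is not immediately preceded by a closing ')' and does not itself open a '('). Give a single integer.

Newick: ((E,B,(K,T,M),S),(V,H,G));
Scan left-to-right; a leaf is any maximal label run not followed by '(':
  pos 2: leaf 'E' → count = 1
  pos 4: leaf 'B' → count = 2
  pos 7: leaf 'K' → count = 3
  pos 9: leaf 'T' → count = 4
  pos 11: leaf 'M' → count = 5
  pos 14: leaf 'S' → count = 6
  pos 18: leaf 'V' → count = 7
  pos 20: leaf 'H' → count = 8
  pos 22: leaf 'G' → count = 9
Total leaves: 9

Answer: 9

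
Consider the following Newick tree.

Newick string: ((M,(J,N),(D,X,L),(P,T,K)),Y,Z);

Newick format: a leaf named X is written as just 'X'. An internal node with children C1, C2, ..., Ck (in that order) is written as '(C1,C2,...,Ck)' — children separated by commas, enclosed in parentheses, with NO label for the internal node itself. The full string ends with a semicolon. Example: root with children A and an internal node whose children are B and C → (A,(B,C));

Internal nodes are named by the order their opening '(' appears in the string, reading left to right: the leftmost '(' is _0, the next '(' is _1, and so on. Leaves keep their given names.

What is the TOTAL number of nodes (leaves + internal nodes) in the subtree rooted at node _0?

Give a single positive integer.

Answer: 16

Derivation:
Newick: ((M,(J,N),(D,X,L),(P,T,K)),Y,Z);
Locate _0: it is the '(' at position 0 (the 1st '(' reading left to right).
Query: subtree rooted at _0
_0: subtree_size = 1 + 15
  _1: subtree_size = 1 + 12
    M: subtree_size = 1 + 0
    _2: subtree_size = 1 + 2
      J: subtree_size = 1 + 0
      N: subtree_size = 1 + 0
    _3: subtree_size = 1 + 3
      D: subtree_size = 1 + 0
      X: subtree_size = 1 + 0
      L: subtree_size = 1 + 0
    _4: subtree_size = 1 + 3
      P: subtree_size = 1 + 0
      T: subtree_size = 1 + 0
      K: subtree_size = 1 + 0
  Y: subtree_size = 1 + 0
  Z: subtree_size = 1 + 0
Total subtree size of _0: 16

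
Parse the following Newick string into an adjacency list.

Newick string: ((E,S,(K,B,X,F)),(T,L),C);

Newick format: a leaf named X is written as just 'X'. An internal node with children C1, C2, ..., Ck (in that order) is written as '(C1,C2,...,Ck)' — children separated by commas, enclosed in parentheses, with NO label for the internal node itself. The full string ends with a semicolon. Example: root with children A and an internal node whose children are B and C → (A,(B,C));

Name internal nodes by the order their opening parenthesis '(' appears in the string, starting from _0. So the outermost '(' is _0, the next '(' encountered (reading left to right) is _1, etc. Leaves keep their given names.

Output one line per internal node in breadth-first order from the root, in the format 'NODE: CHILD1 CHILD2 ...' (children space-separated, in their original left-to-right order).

Input: ((E,S,(K,B,X,F)),(T,L),C);
Scanning left-to-right, naming '(' by encounter order:
  pos 0: '(' -> open internal node _0 (depth 1)
  pos 1: '(' -> open internal node _1 (depth 2)
  pos 6: '(' -> open internal node _2 (depth 3)
  pos 14: ')' -> close internal node _2 (now at depth 2)
  pos 15: ')' -> close internal node _1 (now at depth 1)
  pos 17: '(' -> open internal node _3 (depth 2)
  pos 21: ')' -> close internal node _3 (now at depth 1)
  pos 24: ')' -> close internal node _0 (now at depth 0)
Total internal nodes: 4
BFS adjacency from root:
  _0: _1 _3 C
  _1: E S _2
  _3: T L
  _2: K B X F

Answer: _0: _1 _3 C
_1: E S _2
_3: T L
_2: K B X F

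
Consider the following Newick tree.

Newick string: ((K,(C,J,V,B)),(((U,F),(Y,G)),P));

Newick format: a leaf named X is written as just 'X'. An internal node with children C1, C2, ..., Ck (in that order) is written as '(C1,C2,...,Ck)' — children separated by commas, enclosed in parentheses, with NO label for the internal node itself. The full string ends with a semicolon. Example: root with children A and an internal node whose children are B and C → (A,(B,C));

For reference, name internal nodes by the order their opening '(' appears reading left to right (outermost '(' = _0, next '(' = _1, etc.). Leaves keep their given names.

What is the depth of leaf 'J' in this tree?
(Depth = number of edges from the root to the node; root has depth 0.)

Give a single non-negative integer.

Newick: ((K,(C,J,V,B)),(((U,F),(Y,G)),P));
Naming internals by '(' encounter order: outermost '(' = _0, next = _1, ...
Query node: J
Path from root: _0 -> _1 -> _2 -> J
Depth of J: 3 (number of edges from root)

Answer: 3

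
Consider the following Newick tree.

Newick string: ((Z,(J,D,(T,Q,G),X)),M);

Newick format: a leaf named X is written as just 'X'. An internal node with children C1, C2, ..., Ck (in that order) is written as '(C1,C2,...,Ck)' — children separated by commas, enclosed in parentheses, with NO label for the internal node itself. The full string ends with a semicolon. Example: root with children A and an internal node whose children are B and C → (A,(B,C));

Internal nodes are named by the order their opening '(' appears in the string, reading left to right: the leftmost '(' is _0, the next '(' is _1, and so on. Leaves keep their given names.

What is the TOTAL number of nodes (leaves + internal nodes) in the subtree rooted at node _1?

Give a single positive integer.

Answer: 10

Derivation:
Newick: ((Z,(J,D,(T,Q,G),X)),M);
Locate _1: it is the '(' at position 1 (the 2nd '(' reading left to right).
Query: subtree rooted at _1
_1: subtree_size = 1 + 9
  Z: subtree_size = 1 + 0
  _2: subtree_size = 1 + 7
    J: subtree_size = 1 + 0
    D: subtree_size = 1 + 0
    _3: subtree_size = 1 + 3
      T: subtree_size = 1 + 0
      Q: subtree_size = 1 + 0
      G: subtree_size = 1 + 0
    X: subtree_size = 1 + 0
Total subtree size of _1: 10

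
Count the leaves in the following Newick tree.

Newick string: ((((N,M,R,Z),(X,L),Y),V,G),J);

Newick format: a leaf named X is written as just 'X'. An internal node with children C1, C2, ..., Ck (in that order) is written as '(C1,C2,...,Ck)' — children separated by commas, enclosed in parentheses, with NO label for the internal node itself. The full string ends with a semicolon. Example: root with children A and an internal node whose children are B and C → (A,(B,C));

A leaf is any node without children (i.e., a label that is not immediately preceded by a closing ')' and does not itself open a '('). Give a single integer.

Answer: 10

Derivation:
Newick: ((((N,M,R,Z),(X,L),Y),V,G),J);
Scan left-to-right; a leaf is any maximal label run not followed by '(':
  pos 4: leaf 'N' → count = 1
  pos 6: leaf 'M' → count = 2
  pos 8: leaf 'R' → count = 3
  pos 10: leaf 'Z' → count = 4
  pos 14: leaf 'X' → count = 5
  pos 16: leaf 'L' → count = 6
  pos 19: leaf 'Y' → count = 7
  pos 22: leaf 'V' → count = 8
  pos 24: leaf 'G' → count = 9
  pos 27: leaf 'J' → count = 10
Total leaves: 10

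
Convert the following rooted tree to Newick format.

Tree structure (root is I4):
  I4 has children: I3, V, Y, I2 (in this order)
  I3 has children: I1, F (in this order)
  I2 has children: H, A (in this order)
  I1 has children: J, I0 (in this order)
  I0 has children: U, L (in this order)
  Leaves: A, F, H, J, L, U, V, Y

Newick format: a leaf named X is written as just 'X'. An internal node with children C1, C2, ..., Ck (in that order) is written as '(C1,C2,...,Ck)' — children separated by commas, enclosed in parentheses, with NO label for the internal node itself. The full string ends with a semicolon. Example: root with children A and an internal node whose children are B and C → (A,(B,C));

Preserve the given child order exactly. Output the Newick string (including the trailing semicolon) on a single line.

internal I4 with children ['I3', 'V', 'Y', 'I2']
  internal I3 with children ['I1', 'F']
    internal I1 with children ['J', 'I0']
      leaf 'J' → 'J'
      internal I0 with children ['U', 'L']
        leaf 'U' → 'U'
        leaf 'L' → 'L'
      → '(U,L)'
    → '(J,(U,L))'
    leaf 'F' → 'F'
  → '((J,(U,L)),F)'
  leaf 'V' → 'V'
  leaf 'Y' → 'Y'
  internal I2 with children ['H', 'A']
    leaf 'H' → 'H'
    leaf 'A' → 'A'
  → '(H,A)'
→ '(((J,(U,L)),F),V,Y,(H,A))'
Final: (((J,(U,L)),F),V,Y,(H,A));

Answer: (((J,(U,L)),F),V,Y,(H,A));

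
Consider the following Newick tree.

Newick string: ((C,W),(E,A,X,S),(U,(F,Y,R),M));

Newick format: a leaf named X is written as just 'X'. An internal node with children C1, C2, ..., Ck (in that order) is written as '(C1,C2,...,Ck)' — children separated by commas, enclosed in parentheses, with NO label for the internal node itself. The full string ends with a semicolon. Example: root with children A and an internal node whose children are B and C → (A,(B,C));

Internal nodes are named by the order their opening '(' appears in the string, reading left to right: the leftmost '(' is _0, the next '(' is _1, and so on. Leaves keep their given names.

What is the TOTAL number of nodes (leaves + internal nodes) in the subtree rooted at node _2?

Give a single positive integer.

Newick: ((C,W),(E,A,X,S),(U,(F,Y,R),M));
Locate _2: it is the '(' at position 7 (the 3rd '(' reading left to right).
Query: subtree rooted at _2
_2: subtree_size = 1 + 4
  E: subtree_size = 1 + 0
  A: subtree_size = 1 + 0
  X: subtree_size = 1 + 0
  S: subtree_size = 1 + 0
Total subtree size of _2: 5

Answer: 5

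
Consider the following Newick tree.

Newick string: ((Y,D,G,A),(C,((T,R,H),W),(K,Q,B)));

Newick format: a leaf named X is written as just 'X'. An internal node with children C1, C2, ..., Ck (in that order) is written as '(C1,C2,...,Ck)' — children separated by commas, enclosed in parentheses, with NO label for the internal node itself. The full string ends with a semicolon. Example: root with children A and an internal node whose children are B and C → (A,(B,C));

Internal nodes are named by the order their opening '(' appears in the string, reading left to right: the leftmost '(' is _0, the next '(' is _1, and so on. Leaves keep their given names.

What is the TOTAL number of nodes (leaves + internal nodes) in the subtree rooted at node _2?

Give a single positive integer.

Answer: 12

Derivation:
Newick: ((Y,D,G,A),(C,((T,R,H),W),(K,Q,B)));
Locate _2: it is the '(' at position 11 (the 3rd '(' reading left to right).
Query: subtree rooted at _2
_2: subtree_size = 1 + 11
  C: subtree_size = 1 + 0
  _3: subtree_size = 1 + 5
    _4: subtree_size = 1 + 3
      T: subtree_size = 1 + 0
      R: subtree_size = 1 + 0
      H: subtree_size = 1 + 0
    W: subtree_size = 1 + 0
  _5: subtree_size = 1 + 3
    K: subtree_size = 1 + 0
    Q: subtree_size = 1 + 0
    B: subtree_size = 1 + 0
Total subtree size of _2: 12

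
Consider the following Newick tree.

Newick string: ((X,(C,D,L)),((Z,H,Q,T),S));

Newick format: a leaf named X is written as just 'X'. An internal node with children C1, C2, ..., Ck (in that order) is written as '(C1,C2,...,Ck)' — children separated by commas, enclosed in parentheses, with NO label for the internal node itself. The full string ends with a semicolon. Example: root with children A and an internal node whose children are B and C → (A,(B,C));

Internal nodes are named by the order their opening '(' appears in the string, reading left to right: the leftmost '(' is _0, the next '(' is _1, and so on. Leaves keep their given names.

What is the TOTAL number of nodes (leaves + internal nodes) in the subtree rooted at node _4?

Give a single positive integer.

Answer: 5

Derivation:
Newick: ((X,(C,D,L)),((Z,H,Q,T),S));
Locate _4: it is the '(' at position 14 (the 5th '(' reading left to right).
Query: subtree rooted at _4
_4: subtree_size = 1 + 4
  Z: subtree_size = 1 + 0
  H: subtree_size = 1 + 0
  Q: subtree_size = 1 + 0
  T: subtree_size = 1 + 0
Total subtree size of _4: 5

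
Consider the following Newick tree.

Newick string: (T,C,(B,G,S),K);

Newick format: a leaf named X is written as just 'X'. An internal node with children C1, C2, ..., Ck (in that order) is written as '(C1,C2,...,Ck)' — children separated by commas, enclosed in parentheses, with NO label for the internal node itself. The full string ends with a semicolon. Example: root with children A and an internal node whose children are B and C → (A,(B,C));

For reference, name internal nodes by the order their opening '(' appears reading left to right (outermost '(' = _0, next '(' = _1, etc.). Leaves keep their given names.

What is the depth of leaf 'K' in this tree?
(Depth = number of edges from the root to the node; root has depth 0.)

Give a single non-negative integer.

Answer: 1

Derivation:
Newick: (T,C,(B,G,S),K);
Naming internals by '(' encounter order: outermost '(' = _0, next = _1, ...
Query node: K
Path from root: _0 -> K
Depth of K: 1 (number of edges from root)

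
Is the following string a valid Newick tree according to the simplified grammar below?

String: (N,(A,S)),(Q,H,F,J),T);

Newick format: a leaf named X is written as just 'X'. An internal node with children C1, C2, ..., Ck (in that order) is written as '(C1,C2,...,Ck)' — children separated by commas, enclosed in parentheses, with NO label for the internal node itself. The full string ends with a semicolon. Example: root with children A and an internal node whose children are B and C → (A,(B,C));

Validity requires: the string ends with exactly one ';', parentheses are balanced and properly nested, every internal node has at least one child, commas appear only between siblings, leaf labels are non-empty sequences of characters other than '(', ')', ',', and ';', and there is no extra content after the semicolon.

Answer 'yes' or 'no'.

Input: (N,(A,S)),(Q,H,F,J),T);
Paren balance: 3 '(' vs 4 ')' MISMATCH
Ends with single ';': True
Full parse: FAILS (extra content after tree at pos 9)
Valid: False

Answer: no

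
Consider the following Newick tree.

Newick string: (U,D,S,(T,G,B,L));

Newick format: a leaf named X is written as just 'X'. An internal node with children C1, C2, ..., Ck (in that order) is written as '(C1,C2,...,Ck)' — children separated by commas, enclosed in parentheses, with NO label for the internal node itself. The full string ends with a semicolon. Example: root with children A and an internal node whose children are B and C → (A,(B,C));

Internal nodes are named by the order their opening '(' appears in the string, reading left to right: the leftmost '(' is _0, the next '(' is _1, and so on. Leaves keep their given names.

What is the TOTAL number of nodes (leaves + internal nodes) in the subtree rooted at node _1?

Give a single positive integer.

Answer: 5

Derivation:
Newick: (U,D,S,(T,G,B,L));
Locate _1: it is the '(' at position 7 (the 2nd '(' reading left to right).
Query: subtree rooted at _1
_1: subtree_size = 1 + 4
  T: subtree_size = 1 + 0
  G: subtree_size = 1 + 0
  B: subtree_size = 1 + 0
  L: subtree_size = 1 + 0
Total subtree size of _1: 5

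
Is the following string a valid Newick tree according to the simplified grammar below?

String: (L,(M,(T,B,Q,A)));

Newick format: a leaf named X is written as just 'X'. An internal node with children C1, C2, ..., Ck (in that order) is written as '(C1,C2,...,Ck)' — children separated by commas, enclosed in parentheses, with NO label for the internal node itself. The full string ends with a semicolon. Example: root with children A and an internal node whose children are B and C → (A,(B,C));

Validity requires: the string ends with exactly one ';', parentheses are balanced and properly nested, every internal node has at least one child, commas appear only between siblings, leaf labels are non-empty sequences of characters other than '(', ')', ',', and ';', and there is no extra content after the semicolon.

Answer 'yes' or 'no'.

Answer: yes

Derivation:
Input: (L,(M,(T,B,Q,A)));
Paren balance: 3 '(' vs 3 ')' OK
Ends with single ';': True
Full parse: OK
Valid: True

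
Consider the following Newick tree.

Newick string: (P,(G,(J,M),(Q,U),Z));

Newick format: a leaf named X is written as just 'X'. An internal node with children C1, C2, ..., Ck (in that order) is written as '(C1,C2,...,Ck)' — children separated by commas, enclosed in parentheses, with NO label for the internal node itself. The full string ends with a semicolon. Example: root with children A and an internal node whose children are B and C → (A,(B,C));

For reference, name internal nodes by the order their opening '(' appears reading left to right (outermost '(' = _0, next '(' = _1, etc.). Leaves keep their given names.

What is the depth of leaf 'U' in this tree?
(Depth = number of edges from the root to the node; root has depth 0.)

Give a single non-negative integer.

Answer: 3

Derivation:
Newick: (P,(G,(J,M),(Q,U),Z));
Naming internals by '(' encounter order: outermost '(' = _0, next = _1, ...
Query node: U
Path from root: _0 -> _1 -> _3 -> U
Depth of U: 3 (number of edges from root)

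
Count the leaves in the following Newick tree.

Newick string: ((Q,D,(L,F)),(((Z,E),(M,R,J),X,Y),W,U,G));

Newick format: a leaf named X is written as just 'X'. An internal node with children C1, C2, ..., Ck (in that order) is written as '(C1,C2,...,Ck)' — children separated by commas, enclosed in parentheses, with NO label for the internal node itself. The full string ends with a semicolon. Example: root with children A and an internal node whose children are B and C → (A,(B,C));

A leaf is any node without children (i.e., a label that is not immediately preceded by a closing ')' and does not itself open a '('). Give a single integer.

Newick: ((Q,D,(L,F)),(((Z,E),(M,R,J),X,Y),W,U,G));
Scan left-to-right; a leaf is any maximal label run not followed by '(':
  pos 2: leaf 'Q' → count = 1
  pos 4: leaf 'D' → count = 2
  pos 7: leaf 'L' → count = 3
  pos 9: leaf 'F' → count = 4
  pos 16: leaf 'Z' → count = 5
  pos 18: leaf 'E' → count = 6
  pos 22: leaf 'M' → count = 7
  pos 24: leaf 'R' → count = 8
  pos 26: leaf 'J' → count = 9
  pos 29: leaf 'X' → count = 10
  pos 31: leaf 'Y' → count = 11
  pos 34: leaf 'W' → count = 12
  pos 36: leaf 'U' → count = 13
  pos 38: leaf 'G' → count = 14
Total leaves: 14

Answer: 14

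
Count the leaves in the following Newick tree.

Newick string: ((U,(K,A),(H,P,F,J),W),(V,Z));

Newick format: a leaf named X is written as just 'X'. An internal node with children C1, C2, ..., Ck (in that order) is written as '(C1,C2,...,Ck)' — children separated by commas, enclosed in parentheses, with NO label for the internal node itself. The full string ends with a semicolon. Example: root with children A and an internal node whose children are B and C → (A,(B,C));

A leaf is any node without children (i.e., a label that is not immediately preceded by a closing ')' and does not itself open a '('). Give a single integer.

Answer: 10

Derivation:
Newick: ((U,(K,A),(H,P,F,J),W),(V,Z));
Scan left-to-right; a leaf is any maximal label run not followed by '(':
  pos 2: leaf 'U' → count = 1
  pos 5: leaf 'K' → count = 2
  pos 7: leaf 'A' → count = 3
  pos 11: leaf 'H' → count = 4
  pos 13: leaf 'P' → count = 5
  pos 15: leaf 'F' → count = 6
  pos 17: leaf 'J' → count = 7
  pos 20: leaf 'W' → count = 8
  pos 24: leaf 'V' → count = 9
  pos 26: leaf 'Z' → count = 10
Total leaves: 10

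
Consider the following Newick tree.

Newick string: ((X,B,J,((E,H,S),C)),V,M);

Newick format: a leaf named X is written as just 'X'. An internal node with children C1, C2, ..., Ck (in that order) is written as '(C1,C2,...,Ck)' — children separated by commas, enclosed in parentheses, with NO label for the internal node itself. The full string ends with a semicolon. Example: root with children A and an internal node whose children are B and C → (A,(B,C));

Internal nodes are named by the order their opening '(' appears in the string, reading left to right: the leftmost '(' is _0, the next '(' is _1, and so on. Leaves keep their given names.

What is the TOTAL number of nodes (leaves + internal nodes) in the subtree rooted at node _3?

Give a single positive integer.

Answer: 4

Derivation:
Newick: ((X,B,J,((E,H,S),C)),V,M);
Locate _3: it is the '(' at position 9 (the 4th '(' reading left to right).
Query: subtree rooted at _3
_3: subtree_size = 1 + 3
  E: subtree_size = 1 + 0
  H: subtree_size = 1 + 0
  S: subtree_size = 1 + 0
Total subtree size of _3: 4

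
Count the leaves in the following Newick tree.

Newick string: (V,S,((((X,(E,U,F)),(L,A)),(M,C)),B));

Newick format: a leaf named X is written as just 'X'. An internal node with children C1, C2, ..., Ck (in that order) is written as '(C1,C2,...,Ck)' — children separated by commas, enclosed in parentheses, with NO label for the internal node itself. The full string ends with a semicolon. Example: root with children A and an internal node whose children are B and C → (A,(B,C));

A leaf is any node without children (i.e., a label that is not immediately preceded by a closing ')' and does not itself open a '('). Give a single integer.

Answer: 11

Derivation:
Newick: (V,S,((((X,(E,U,F)),(L,A)),(M,C)),B));
Scan left-to-right; a leaf is any maximal label run not followed by '(':
  pos 1: leaf 'V' → count = 1
  pos 3: leaf 'S' → count = 2
  pos 9: leaf 'X' → count = 3
  pos 12: leaf 'E' → count = 4
  pos 14: leaf 'U' → count = 5
  pos 16: leaf 'F' → count = 6
  pos 21: leaf 'L' → count = 7
  pos 23: leaf 'A' → count = 8
  pos 28: leaf 'M' → count = 9
  pos 30: leaf 'C' → count = 10
  pos 34: leaf 'B' → count = 11
Total leaves: 11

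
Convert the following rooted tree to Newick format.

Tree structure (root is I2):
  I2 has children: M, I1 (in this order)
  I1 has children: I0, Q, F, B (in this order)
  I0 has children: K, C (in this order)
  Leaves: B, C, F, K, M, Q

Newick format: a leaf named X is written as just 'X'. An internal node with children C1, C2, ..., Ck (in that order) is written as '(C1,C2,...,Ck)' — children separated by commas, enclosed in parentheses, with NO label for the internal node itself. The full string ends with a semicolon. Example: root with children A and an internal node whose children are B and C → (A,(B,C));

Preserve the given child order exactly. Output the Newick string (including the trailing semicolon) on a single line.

Answer: (M,((K,C),Q,F,B));

Derivation:
internal I2 with children ['M', 'I1']
  leaf 'M' → 'M'
  internal I1 with children ['I0', 'Q', 'F', 'B']
    internal I0 with children ['K', 'C']
      leaf 'K' → 'K'
      leaf 'C' → 'C'
    → '(K,C)'
    leaf 'Q' → 'Q'
    leaf 'F' → 'F'
    leaf 'B' → 'B'
  → '((K,C),Q,F,B)'
→ '(M,((K,C),Q,F,B))'
Final: (M,((K,C),Q,F,B));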